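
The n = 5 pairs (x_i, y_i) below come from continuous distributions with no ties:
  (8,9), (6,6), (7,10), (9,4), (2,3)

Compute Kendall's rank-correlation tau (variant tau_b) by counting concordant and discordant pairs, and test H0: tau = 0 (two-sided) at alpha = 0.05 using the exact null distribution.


Step 1: Enumerate the 10 unordered pairs (i,j) with i<j and classify each by sign(x_j-x_i) * sign(y_j-y_i).
  (1,2):dx=-2,dy=-3->C; (1,3):dx=-1,dy=+1->D; (1,4):dx=+1,dy=-5->D; (1,5):dx=-6,dy=-6->C
  (2,3):dx=+1,dy=+4->C; (2,4):dx=+3,dy=-2->D; (2,5):dx=-4,dy=-3->C; (3,4):dx=+2,dy=-6->D
  (3,5):dx=-5,dy=-7->C; (4,5):dx=-7,dy=-1->C
Step 2: C = 6, D = 4, total pairs = 10.
Step 3: tau = (C - D)/(n(n-1)/2) = (6 - 4)/10 = 0.200000.
Step 4: Exact two-sided p-value (enumerate n! = 120 permutations of y under H0): p = 0.816667.
Step 5: alpha = 0.05. fail to reject H0.

tau_b = 0.2000 (C=6, D=4), p = 0.816667, fail to reject H0.


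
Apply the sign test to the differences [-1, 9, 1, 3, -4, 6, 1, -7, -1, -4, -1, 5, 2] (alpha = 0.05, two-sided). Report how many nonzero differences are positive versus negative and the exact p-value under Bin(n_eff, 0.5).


Step 1: Discard zero differences. Original n = 13; n_eff = number of nonzero differences = 13.
Nonzero differences (with sign): -1, +9, +1, +3, -4, +6, +1, -7, -1, -4, -1, +5, +2
Step 2: Count signs: positive = 7, negative = 6.
Step 3: Under H0: P(positive) = 0.5, so the number of positives S ~ Bin(13, 0.5).
Step 4: Two-sided exact p-value = sum of Bin(13,0.5) probabilities at or below the observed probability = 1.000000.
Step 5: alpha = 0.05. fail to reject H0.

n_eff = 13, pos = 7, neg = 6, p = 1.000000, fail to reject H0.


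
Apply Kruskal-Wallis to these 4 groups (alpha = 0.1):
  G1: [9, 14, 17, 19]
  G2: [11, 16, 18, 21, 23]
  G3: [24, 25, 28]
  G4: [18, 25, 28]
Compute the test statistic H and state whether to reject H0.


Step 1: Combine all N = 15 observations and assign midranks.
sorted (value, group, rank): (9,G1,1), (11,G2,2), (14,G1,3), (16,G2,4), (17,G1,5), (18,G2,6.5), (18,G4,6.5), (19,G1,8), (21,G2,9), (23,G2,10), (24,G3,11), (25,G3,12.5), (25,G4,12.5), (28,G3,14.5), (28,G4,14.5)
Step 2: Sum ranks within each group.
R_1 = 17 (n_1 = 4)
R_2 = 31.5 (n_2 = 5)
R_3 = 38 (n_3 = 3)
R_4 = 33.5 (n_4 = 3)
Step 3: H = 12/(N(N+1)) * sum(R_i^2/n_i) - 3(N+1)
     = 12/(15*16) * (17^2/4 + 31.5^2/5 + 38^2/3 + 33.5^2/3) - 3*16
     = 0.050000 * 1126.12 - 48
     = 8.305833.
Step 4: Ties present; correction factor C = 1 - 18/(15^3 - 15) = 0.994643. Corrected H = 8.305833 / 0.994643 = 8.350569.
Step 5: Under H0, H ~ chi^2(3); p-value = 0.039296.
Step 6: alpha = 0.1. reject H0.

H = 8.3506, df = 3, p = 0.039296, reject H0.


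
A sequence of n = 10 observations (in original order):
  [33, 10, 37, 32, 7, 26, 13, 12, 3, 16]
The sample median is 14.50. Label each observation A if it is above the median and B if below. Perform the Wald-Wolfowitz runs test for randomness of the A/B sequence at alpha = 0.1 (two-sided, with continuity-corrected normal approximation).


Step 1: Compute median = 14.50; label A = above, B = below.
Labels in order: ABAABABBBA  (n_A = 5, n_B = 5)
Step 2: Count runs R = 7.
Step 3: Under H0 (random ordering), E[R] = 2*n_A*n_B/(n_A+n_B) + 1 = 2*5*5/10 + 1 = 6.0000.
        Var[R] = 2*n_A*n_B*(2*n_A*n_B - n_A - n_B) / ((n_A+n_B)^2 * (n_A+n_B-1)) = 2000/900 = 2.2222.
        SD[R] = 1.4907.
Step 4: Continuity-corrected z = (R - 0.5 - E[R]) / SD[R] = (7 - 0.5 - 6.0000) / 1.4907 = 0.3354.
Step 5: Two-sided p-value via normal approximation = 2*(1 - Phi(|z|)) = 0.737316.
Step 6: alpha = 0.1. fail to reject H0.

R = 7, z = 0.3354, p = 0.737316, fail to reject H0.


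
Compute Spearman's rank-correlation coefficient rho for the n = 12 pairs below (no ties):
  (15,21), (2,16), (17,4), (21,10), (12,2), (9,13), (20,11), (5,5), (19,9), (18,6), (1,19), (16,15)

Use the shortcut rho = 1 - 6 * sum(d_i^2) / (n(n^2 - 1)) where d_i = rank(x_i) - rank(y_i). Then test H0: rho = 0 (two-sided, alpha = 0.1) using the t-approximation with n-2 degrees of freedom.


Step 1: Rank x and y separately (midranks; no ties here).
rank(x): 15->6, 2->2, 17->8, 21->12, 12->5, 9->4, 20->11, 5->3, 19->10, 18->9, 1->1, 16->7
rank(y): 21->12, 16->10, 4->2, 10->6, 2->1, 13->8, 11->7, 5->3, 9->5, 6->4, 19->11, 15->9
Step 2: d_i = R_x(i) - R_y(i); compute d_i^2.
  (6-12)^2=36, (2-10)^2=64, (8-2)^2=36, (12-6)^2=36, (5-1)^2=16, (4-8)^2=16, (11-7)^2=16, (3-3)^2=0, (10-5)^2=25, (9-4)^2=25, (1-11)^2=100, (7-9)^2=4
sum(d^2) = 374.
Step 3: rho = 1 - 6*374 / (12*(12^2 - 1)) = 1 - 2244/1716 = -0.307692.
Step 4: Under H0, t = rho * sqrt((n-2)/(1-rho^2)) = -1.0226 ~ t(10).
Step 5: Two-sided p-value from the t-distribution with 10 df = 0.330589.
Step 6: alpha = 0.1. fail to reject H0.

rho = -0.3077, p = 0.330589, fail to reject H0 at alpha = 0.1.


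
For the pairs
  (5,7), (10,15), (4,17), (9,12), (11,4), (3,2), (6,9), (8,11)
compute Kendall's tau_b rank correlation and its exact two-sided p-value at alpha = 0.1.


Step 1: Enumerate the 28 unordered pairs (i,j) with i<j and classify each by sign(x_j-x_i) * sign(y_j-y_i).
  (1,2):dx=+5,dy=+8->C; (1,3):dx=-1,dy=+10->D; (1,4):dx=+4,dy=+5->C; (1,5):dx=+6,dy=-3->D
  (1,6):dx=-2,dy=-5->C; (1,7):dx=+1,dy=+2->C; (1,8):dx=+3,dy=+4->C; (2,3):dx=-6,dy=+2->D
  (2,4):dx=-1,dy=-3->C; (2,5):dx=+1,dy=-11->D; (2,6):dx=-7,dy=-13->C; (2,7):dx=-4,dy=-6->C
  (2,8):dx=-2,dy=-4->C; (3,4):dx=+5,dy=-5->D; (3,5):dx=+7,dy=-13->D; (3,6):dx=-1,dy=-15->C
  (3,7):dx=+2,dy=-8->D; (3,8):dx=+4,dy=-6->D; (4,5):dx=+2,dy=-8->D; (4,6):dx=-6,dy=-10->C
  (4,7):dx=-3,dy=-3->C; (4,8):dx=-1,dy=-1->C; (5,6):dx=-8,dy=-2->C; (5,7):dx=-5,dy=+5->D
  (5,8):dx=-3,dy=+7->D; (6,7):dx=+3,dy=+7->C; (6,8):dx=+5,dy=+9->C; (7,8):dx=+2,dy=+2->C
Step 2: C = 17, D = 11, total pairs = 28.
Step 3: tau = (C - D)/(n(n-1)/2) = (17 - 11)/28 = 0.214286.
Step 4: Exact two-sided p-value (enumerate n! = 40320 permutations of y under H0): p = 0.548413.
Step 5: alpha = 0.1. fail to reject H0.

tau_b = 0.2143 (C=17, D=11), p = 0.548413, fail to reject H0.


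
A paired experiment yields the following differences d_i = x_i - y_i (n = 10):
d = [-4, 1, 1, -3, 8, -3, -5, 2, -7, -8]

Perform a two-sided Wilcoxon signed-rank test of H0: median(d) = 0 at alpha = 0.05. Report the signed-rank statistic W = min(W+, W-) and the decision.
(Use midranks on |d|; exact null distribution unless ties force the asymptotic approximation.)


Step 1: Drop any zero differences (none here) and take |d_i|.
|d| = [4, 1, 1, 3, 8, 3, 5, 2, 7, 8]
Step 2: Midrank |d_i| (ties get averaged ranks).
ranks: |4|->6, |1|->1.5, |1|->1.5, |3|->4.5, |8|->9.5, |3|->4.5, |5|->7, |2|->3, |7|->8, |8|->9.5
Step 3: Attach original signs; sum ranks with positive sign and with negative sign.
W+ = 1.5 + 1.5 + 9.5 + 3 = 15.5
W- = 6 + 4.5 + 4.5 + 7 + 8 + 9.5 = 39.5
(Check: W+ + W- = 55 should equal n(n+1)/2 = 55.)
Step 4: Test statistic W = min(W+, W-) = 15.5.
Step 5: Ties in |d|, so use the tie-corrected normal approximation.
        E[W] = n(n+1)/4 = 10*11/4 = 27.5.
        Tie groups: |d|=1 (t=2), |d|=3 (t=2), |d|=8 (t=2); sum(t^3 - t) = 18.
        Var[W] = n(n+1)(2n+1)/24 - sum(t^3-t)/48 = 2310/24 - 18/48 = 95.875.
        z = (W - E[W]) / sqrt(Var[W]) = (15.5 - 27.5) / 9.7916 = -1.2255.
        Two-sided p = 2*Phi(z) = 0.220371.
Step 6: alpha = 0.05. fail to reject H0.

W+ = 15.5, W- = 39.5, W = min = 15.5, p = 0.220371, fail to reject H0.


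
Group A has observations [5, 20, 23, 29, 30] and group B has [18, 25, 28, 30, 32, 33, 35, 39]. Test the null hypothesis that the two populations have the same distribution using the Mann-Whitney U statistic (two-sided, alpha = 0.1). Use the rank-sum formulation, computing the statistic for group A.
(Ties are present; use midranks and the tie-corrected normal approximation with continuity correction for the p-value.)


Step 1: Combine and sort all 13 observations; assign midranks.
sorted (value, group): (5,X), (18,Y), (20,X), (23,X), (25,Y), (28,Y), (29,X), (30,X), (30,Y), (32,Y), (33,Y), (35,Y), (39,Y)
ranks: 5->1, 18->2, 20->3, 23->4, 25->5, 28->6, 29->7, 30->8.5, 30->8.5, 32->10, 33->11, 35->12, 39->13
Step 2: Rank sum for X: R1 = 1 + 3 + 4 + 7 + 8.5 = 23.5.
Step 3: U_X = R1 - n1(n1+1)/2 = 23.5 - 5*6/2 = 23.5 - 15 = 8.5.
       U_Y = n1*n2 - U_X = 40 - 8.5 = 31.5.
Step 4: Ties are present, so use the tie-corrected normal approximation (with continuity correction) for the p-value.
Step 5: p-value = 0.106864; compare to alpha = 0.1. fail to reject H0.

U_X = 8.5, p = 0.106864, fail to reject H0 at alpha = 0.1.


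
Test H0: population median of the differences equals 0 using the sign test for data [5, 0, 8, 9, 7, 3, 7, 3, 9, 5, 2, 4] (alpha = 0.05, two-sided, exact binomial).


Step 1: Discard zero differences. Original n = 12; n_eff = number of nonzero differences = 11.
Nonzero differences (with sign): +5, +8, +9, +7, +3, +7, +3, +9, +5, +2, +4
Step 2: Count signs: positive = 11, negative = 0.
Step 3: Under H0: P(positive) = 0.5, so the number of positives S ~ Bin(11, 0.5).
Step 4: Two-sided exact p-value = sum of Bin(11,0.5) probabilities at or below the observed probability = 0.000977.
Step 5: alpha = 0.05. reject H0.

n_eff = 11, pos = 11, neg = 0, p = 0.000977, reject H0.


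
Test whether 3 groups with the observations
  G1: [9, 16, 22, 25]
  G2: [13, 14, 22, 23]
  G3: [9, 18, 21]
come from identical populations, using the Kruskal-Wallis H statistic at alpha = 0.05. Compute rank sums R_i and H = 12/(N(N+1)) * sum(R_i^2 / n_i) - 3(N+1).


Step 1: Combine all N = 11 observations and assign midranks.
sorted (value, group, rank): (9,G1,1.5), (9,G3,1.5), (13,G2,3), (14,G2,4), (16,G1,5), (18,G3,6), (21,G3,7), (22,G1,8.5), (22,G2,8.5), (23,G2,10), (25,G1,11)
Step 2: Sum ranks within each group.
R_1 = 26 (n_1 = 4)
R_2 = 25.5 (n_2 = 4)
R_3 = 14.5 (n_3 = 3)
Step 3: H = 12/(N(N+1)) * sum(R_i^2/n_i) - 3(N+1)
     = 12/(11*12) * (26^2/4 + 25.5^2/4 + 14.5^2/3) - 3*12
     = 0.090909 * 401.646 - 36
     = 0.513258.
Step 4: Ties present; correction factor C = 1 - 12/(11^3 - 11) = 0.990909. Corrected H = 0.513258 / 0.990909 = 0.517966.
Step 5: Under H0, H ~ chi^2(2); p-value = 0.771836.
Step 6: alpha = 0.05. fail to reject H0.

H = 0.5180, df = 2, p = 0.771836, fail to reject H0.


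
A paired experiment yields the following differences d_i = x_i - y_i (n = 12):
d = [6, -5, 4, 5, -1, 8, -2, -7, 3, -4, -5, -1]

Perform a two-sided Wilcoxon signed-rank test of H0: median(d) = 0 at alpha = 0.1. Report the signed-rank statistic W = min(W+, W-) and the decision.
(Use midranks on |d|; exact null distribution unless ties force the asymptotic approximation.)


Step 1: Drop any zero differences (none here) and take |d_i|.
|d| = [6, 5, 4, 5, 1, 8, 2, 7, 3, 4, 5, 1]
Step 2: Midrank |d_i| (ties get averaged ranks).
ranks: |6|->10, |5|->8, |4|->5.5, |5|->8, |1|->1.5, |8|->12, |2|->3, |7|->11, |3|->4, |4|->5.5, |5|->8, |1|->1.5
Step 3: Attach original signs; sum ranks with positive sign and with negative sign.
W+ = 10 + 5.5 + 8 + 12 + 4 = 39.5
W- = 8 + 1.5 + 3 + 11 + 5.5 + 8 + 1.5 = 38.5
(Check: W+ + W- = 78 should equal n(n+1)/2 = 78.)
Step 4: Test statistic W = min(W+, W-) = 38.5.
Step 5: Ties in |d|, so use the tie-corrected normal approximation.
        E[W] = n(n+1)/4 = 12*13/4 = 39.
        Tie groups: |d|=1 (t=2), |d|=4 (t=2), |d|=5 (t=3); sum(t^3 - t) = 36.
        Var[W] = n(n+1)(2n+1)/24 - sum(t^3-t)/48 = 3900/24 - 36/48 = 161.75.
        z = (W - E[W]) / sqrt(Var[W]) = (38.5 - 39) / 12.7181 = -0.0393.
        Two-sided p = 2*Phi(z) = 0.968640.
Step 6: alpha = 0.1. fail to reject H0.

W+ = 39.5, W- = 38.5, W = min = 38.5, p = 0.968640, fail to reject H0.


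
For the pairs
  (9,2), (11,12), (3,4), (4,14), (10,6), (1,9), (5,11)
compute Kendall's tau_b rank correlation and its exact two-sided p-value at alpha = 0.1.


Step 1: Enumerate the 21 unordered pairs (i,j) with i<j and classify each by sign(x_j-x_i) * sign(y_j-y_i).
  (1,2):dx=+2,dy=+10->C; (1,3):dx=-6,dy=+2->D; (1,4):dx=-5,dy=+12->D; (1,5):dx=+1,dy=+4->C
  (1,6):dx=-8,dy=+7->D; (1,7):dx=-4,dy=+9->D; (2,3):dx=-8,dy=-8->C; (2,4):dx=-7,dy=+2->D
  (2,5):dx=-1,dy=-6->C; (2,6):dx=-10,dy=-3->C; (2,7):dx=-6,dy=-1->C; (3,4):dx=+1,dy=+10->C
  (3,5):dx=+7,dy=+2->C; (3,6):dx=-2,dy=+5->D; (3,7):dx=+2,dy=+7->C; (4,5):dx=+6,dy=-8->D
  (4,6):dx=-3,dy=-5->C; (4,7):dx=+1,dy=-3->D; (5,6):dx=-9,dy=+3->D; (5,7):dx=-5,dy=+5->D
  (6,7):dx=+4,dy=+2->C
Step 2: C = 11, D = 10, total pairs = 21.
Step 3: tau = (C - D)/(n(n-1)/2) = (11 - 10)/21 = 0.047619.
Step 4: Exact two-sided p-value (enumerate n! = 5040 permutations of y under H0): p = 1.000000.
Step 5: alpha = 0.1. fail to reject H0.

tau_b = 0.0476 (C=11, D=10), p = 1.000000, fail to reject H0.


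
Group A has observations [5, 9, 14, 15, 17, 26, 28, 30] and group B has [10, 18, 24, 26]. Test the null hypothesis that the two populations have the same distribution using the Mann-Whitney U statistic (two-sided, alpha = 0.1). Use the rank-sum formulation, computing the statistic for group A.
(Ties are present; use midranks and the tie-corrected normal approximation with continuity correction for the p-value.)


Step 1: Combine and sort all 12 observations; assign midranks.
sorted (value, group): (5,X), (9,X), (10,Y), (14,X), (15,X), (17,X), (18,Y), (24,Y), (26,X), (26,Y), (28,X), (30,X)
ranks: 5->1, 9->2, 10->3, 14->4, 15->5, 17->6, 18->7, 24->8, 26->9.5, 26->9.5, 28->11, 30->12
Step 2: Rank sum for X: R1 = 1 + 2 + 4 + 5 + 6 + 9.5 + 11 + 12 = 50.5.
Step 3: U_X = R1 - n1(n1+1)/2 = 50.5 - 8*9/2 = 50.5 - 36 = 14.5.
       U_Y = n1*n2 - U_X = 32 - 14.5 = 17.5.
Step 4: Ties are present, so use the tie-corrected normal approximation (with continuity correction) for the p-value.
Step 5: p-value = 0.864901; compare to alpha = 0.1. fail to reject H0.

U_X = 14.5, p = 0.864901, fail to reject H0 at alpha = 0.1.


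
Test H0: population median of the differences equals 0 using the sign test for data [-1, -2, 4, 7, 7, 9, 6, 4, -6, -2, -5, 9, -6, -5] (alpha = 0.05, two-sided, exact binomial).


Step 1: Discard zero differences. Original n = 14; n_eff = number of nonzero differences = 14.
Nonzero differences (with sign): -1, -2, +4, +7, +7, +9, +6, +4, -6, -2, -5, +9, -6, -5
Step 2: Count signs: positive = 7, negative = 7.
Step 3: Under H0: P(positive) = 0.5, so the number of positives S ~ Bin(14, 0.5).
Step 4: Two-sided exact p-value = sum of Bin(14,0.5) probabilities at or below the observed probability = 1.000000.
Step 5: alpha = 0.05. fail to reject H0.

n_eff = 14, pos = 7, neg = 7, p = 1.000000, fail to reject H0.


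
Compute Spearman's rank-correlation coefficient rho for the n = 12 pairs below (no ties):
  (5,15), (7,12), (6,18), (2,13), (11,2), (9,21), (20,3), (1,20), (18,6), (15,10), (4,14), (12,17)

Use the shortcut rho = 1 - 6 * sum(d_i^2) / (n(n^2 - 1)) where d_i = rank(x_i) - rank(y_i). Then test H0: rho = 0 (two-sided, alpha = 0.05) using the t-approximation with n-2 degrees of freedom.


Step 1: Rank x and y separately (midranks; no ties here).
rank(x): 5->4, 7->6, 6->5, 2->2, 11->8, 9->7, 20->12, 1->1, 18->11, 15->10, 4->3, 12->9
rank(y): 15->8, 12->5, 18->10, 13->6, 2->1, 21->12, 3->2, 20->11, 6->3, 10->4, 14->7, 17->9
Step 2: d_i = R_x(i) - R_y(i); compute d_i^2.
  (4-8)^2=16, (6-5)^2=1, (5-10)^2=25, (2-6)^2=16, (8-1)^2=49, (7-12)^2=25, (12-2)^2=100, (1-11)^2=100, (11-3)^2=64, (10-4)^2=36, (3-7)^2=16, (9-9)^2=0
sum(d^2) = 448.
Step 3: rho = 1 - 6*448 / (12*(12^2 - 1)) = 1 - 2688/1716 = -0.566434.
Step 4: Under H0, t = rho * sqrt((n-2)/(1-rho^2)) = -2.1735 ~ t(10).
Step 5: Two-sided p-value from the t-distribution with 10 df = 0.054842.
Step 6: alpha = 0.05. fail to reject H0.

rho = -0.5664, p = 0.054842, fail to reject H0 at alpha = 0.05.


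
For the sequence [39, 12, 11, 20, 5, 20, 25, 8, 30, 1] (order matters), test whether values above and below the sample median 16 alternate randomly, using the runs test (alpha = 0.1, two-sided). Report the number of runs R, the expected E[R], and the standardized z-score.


Step 1: Compute median = 16; label A = above, B = below.
Labels in order: ABBABAABAB  (n_A = 5, n_B = 5)
Step 2: Count runs R = 8.
Step 3: Under H0 (random ordering), E[R] = 2*n_A*n_B/(n_A+n_B) + 1 = 2*5*5/10 + 1 = 6.0000.
        Var[R] = 2*n_A*n_B*(2*n_A*n_B - n_A - n_B) / ((n_A+n_B)^2 * (n_A+n_B-1)) = 2000/900 = 2.2222.
        SD[R] = 1.4907.
Step 4: Continuity-corrected z = (R - 0.5 - E[R]) / SD[R] = (8 - 0.5 - 6.0000) / 1.4907 = 1.0062.
Step 5: Two-sided p-value via normal approximation = 2*(1 - Phi(|z|)) = 0.314305.
Step 6: alpha = 0.1. fail to reject H0.

R = 8, z = 1.0062, p = 0.314305, fail to reject H0.


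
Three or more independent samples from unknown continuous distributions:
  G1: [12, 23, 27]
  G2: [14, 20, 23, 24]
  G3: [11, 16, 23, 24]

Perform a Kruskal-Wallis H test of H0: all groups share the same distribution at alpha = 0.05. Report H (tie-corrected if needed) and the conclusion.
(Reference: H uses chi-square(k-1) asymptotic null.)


Step 1: Combine all N = 11 observations and assign midranks.
sorted (value, group, rank): (11,G3,1), (12,G1,2), (14,G2,3), (16,G3,4), (20,G2,5), (23,G1,7), (23,G2,7), (23,G3,7), (24,G2,9.5), (24,G3,9.5), (27,G1,11)
Step 2: Sum ranks within each group.
R_1 = 20 (n_1 = 3)
R_2 = 24.5 (n_2 = 4)
R_3 = 21.5 (n_3 = 4)
Step 3: H = 12/(N(N+1)) * sum(R_i^2/n_i) - 3(N+1)
     = 12/(11*12) * (20^2/3 + 24.5^2/4 + 21.5^2/4) - 3*12
     = 0.090909 * 398.958 - 36
     = 0.268939.
Step 4: Ties present; correction factor C = 1 - 30/(11^3 - 11) = 0.977273. Corrected H = 0.268939 / 0.977273 = 0.275194.
Step 5: Under H0, H ~ chi^2(2); p-value = 0.871450.
Step 6: alpha = 0.05. fail to reject H0.

H = 0.2752, df = 2, p = 0.871450, fail to reject H0.


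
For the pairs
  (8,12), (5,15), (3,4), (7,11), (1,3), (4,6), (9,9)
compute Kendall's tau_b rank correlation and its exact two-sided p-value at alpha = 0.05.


Step 1: Enumerate the 21 unordered pairs (i,j) with i<j and classify each by sign(x_j-x_i) * sign(y_j-y_i).
  (1,2):dx=-3,dy=+3->D; (1,3):dx=-5,dy=-8->C; (1,4):dx=-1,dy=-1->C; (1,5):dx=-7,dy=-9->C
  (1,6):dx=-4,dy=-6->C; (1,7):dx=+1,dy=-3->D; (2,3):dx=-2,dy=-11->C; (2,4):dx=+2,dy=-4->D
  (2,5):dx=-4,dy=-12->C; (2,6):dx=-1,dy=-9->C; (2,7):dx=+4,dy=-6->D; (3,4):dx=+4,dy=+7->C
  (3,5):dx=-2,dy=-1->C; (3,6):dx=+1,dy=+2->C; (3,7):dx=+6,dy=+5->C; (4,5):dx=-6,dy=-8->C
  (4,6):dx=-3,dy=-5->C; (4,7):dx=+2,dy=-2->D; (5,6):dx=+3,dy=+3->C; (5,7):dx=+8,dy=+6->C
  (6,7):dx=+5,dy=+3->C
Step 2: C = 16, D = 5, total pairs = 21.
Step 3: tau = (C - D)/(n(n-1)/2) = (16 - 5)/21 = 0.523810.
Step 4: Exact two-sided p-value (enumerate n! = 5040 permutations of y under H0): p = 0.136111.
Step 5: alpha = 0.05. fail to reject H0.

tau_b = 0.5238 (C=16, D=5), p = 0.136111, fail to reject H0.


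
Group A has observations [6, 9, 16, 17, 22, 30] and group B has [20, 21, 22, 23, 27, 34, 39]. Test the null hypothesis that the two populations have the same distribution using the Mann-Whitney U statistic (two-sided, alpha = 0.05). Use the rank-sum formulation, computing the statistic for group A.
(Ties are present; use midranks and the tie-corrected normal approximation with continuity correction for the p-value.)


Step 1: Combine and sort all 13 observations; assign midranks.
sorted (value, group): (6,X), (9,X), (16,X), (17,X), (20,Y), (21,Y), (22,X), (22,Y), (23,Y), (27,Y), (30,X), (34,Y), (39,Y)
ranks: 6->1, 9->2, 16->3, 17->4, 20->5, 21->6, 22->7.5, 22->7.5, 23->9, 27->10, 30->11, 34->12, 39->13
Step 2: Rank sum for X: R1 = 1 + 2 + 3 + 4 + 7.5 + 11 = 28.5.
Step 3: U_X = R1 - n1(n1+1)/2 = 28.5 - 6*7/2 = 28.5 - 21 = 7.5.
       U_Y = n1*n2 - U_X = 42 - 7.5 = 34.5.
Step 4: Ties are present, so use the tie-corrected normal approximation (with continuity correction) for the p-value.
Step 5: p-value = 0.062928; compare to alpha = 0.05. fail to reject H0.

U_X = 7.5, p = 0.062928, fail to reject H0 at alpha = 0.05.


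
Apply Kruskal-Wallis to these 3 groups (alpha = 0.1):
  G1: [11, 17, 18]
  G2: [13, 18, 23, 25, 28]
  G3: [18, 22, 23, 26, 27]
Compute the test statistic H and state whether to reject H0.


Step 1: Combine all N = 13 observations and assign midranks.
sorted (value, group, rank): (11,G1,1), (13,G2,2), (17,G1,3), (18,G1,5), (18,G2,5), (18,G3,5), (22,G3,7), (23,G2,8.5), (23,G3,8.5), (25,G2,10), (26,G3,11), (27,G3,12), (28,G2,13)
Step 2: Sum ranks within each group.
R_1 = 9 (n_1 = 3)
R_2 = 38.5 (n_2 = 5)
R_3 = 43.5 (n_3 = 5)
Step 3: H = 12/(N(N+1)) * sum(R_i^2/n_i) - 3(N+1)
     = 12/(13*14) * (9^2/3 + 38.5^2/5 + 43.5^2/5) - 3*14
     = 0.065934 * 701.9 - 42
     = 4.279121.
Step 4: Ties present; correction factor C = 1 - 30/(13^3 - 13) = 0.986264. Corrected H = 4.279121 / 0.986264 = 4.338719.
Step 5: Under H0, H ~ chi^2(2); p-value = 0.114251.
Step 6: alpha = 0.1. fail to reject H0.

H = 4.3387, df = 2, p = 0.114251, fail to reject H0.


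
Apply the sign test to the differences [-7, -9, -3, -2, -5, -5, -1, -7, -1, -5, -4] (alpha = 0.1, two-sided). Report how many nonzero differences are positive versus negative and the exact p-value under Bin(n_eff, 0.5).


Step 1: Discard zero differences. Original n = 11; n_eff = number of nonzero differences = 11.
Nonzero differences (with sign): -7, -9, -3, -2, -5, -5, -1, -7, -1, -5, -4
Step 2: Count signs: positive = 0, negative = 11.
Step 3: Under H0: P(positive) = 0.5, so the number of positives S ~ Bin(11, 0.5).
Step 4: Two-sided exact p-value = sum of Bin(11,0.5) probabilities at or below the observed probability = 0.000977.
Step 5: alpha = 0.1. reject H0.

n_eff = 11, pos = 0, neg = 11, p = 0.000977, reject H0.


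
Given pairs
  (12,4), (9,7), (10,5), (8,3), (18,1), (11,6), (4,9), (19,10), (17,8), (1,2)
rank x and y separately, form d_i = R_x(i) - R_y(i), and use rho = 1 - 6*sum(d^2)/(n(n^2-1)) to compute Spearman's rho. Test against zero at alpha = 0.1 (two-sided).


Step 1: Rank x and y separately (midranks; no ties here).
rank(x): 12->7, 9->4, 10->5, 8->3, 18->9, 11->6, 4->2, 19->10, 17->8, 1->1
rank(y): 4->4, 7->7, 5->5, 3->3, 1->1, 6->6, 9->9, 10->10, 8->8, 2->2
Step 2: d_i = R_x(i) - R_y(i); compute d_i^2.
  (7-4)^2=9, (4-7)^2=9, (5-5)^2=0, (3-3)^2=0, (9-1)^2=64, (6-6)^2=0, (2-9)^2=49, (10-10)^2=0, (8-8)^2=0, (1-2)^2=1
sum(d^2) = 132.
Step 3: rho = 1 - 6*132 / (10*(10^2 - 1)) = 1 - 792/990 = 0.200000.
Step 4: Under H0, t = rho * sqrt((n-2)/(1-rho^2)) = 0.5774 ~ t(8).
Step 5: Two-sided p-value from the t-distribution with 8 df = 0.579584.
Step 6: alpha = 0.1. fail to reject H0.

rho = 0.2000, p = 0.579584, fail to reject H0 at alpha = 0.1.


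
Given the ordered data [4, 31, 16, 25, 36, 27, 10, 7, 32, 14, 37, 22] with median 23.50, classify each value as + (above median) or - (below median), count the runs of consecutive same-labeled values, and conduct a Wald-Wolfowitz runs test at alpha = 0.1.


Step 1: Compute median = 23.50; label A = above, B = below.
Labels in order: BABAAABBABAB  (n_A = 6, n_B = 6)
Step 2: Count runs R = 9.
Step 3: Under H0 (random ordering), E[R] = 2*n_A*n_B/(n_A+n_B) + 1 = 2*6*6/12 + 1 = 7.0000.
        Var[R] = 2*n_A*n_B*(2*n_A*n_B - n_A - n_B) / ((n_A+n_B)^2 * (n_A+n_B-1)) = 4320/1584 = 2.7273.
        SD[R] = 1.6514.
Step 4: Continuity-corrected z = (R - 0.5 - E[R]) / SD[R] = (9 - 0.5 - 7.0000) / 1.6514 = 0.9083.
Step 5: Two-sided p-value via normal approximation = 2*(1 - Phi(|z|)) = 0.363722.
Step 6: alpha = 0.1. fail to reject H0.

R = 9, z = 0.9083, p = 0.363722, fail to reject H0.


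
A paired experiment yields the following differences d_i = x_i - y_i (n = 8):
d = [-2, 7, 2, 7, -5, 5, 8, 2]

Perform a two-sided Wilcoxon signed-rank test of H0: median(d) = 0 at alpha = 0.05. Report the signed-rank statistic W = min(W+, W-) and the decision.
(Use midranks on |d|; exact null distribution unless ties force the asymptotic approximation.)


Step 1: Drop any zero differences (none here) and take |d_i|.
|d| = [2, 7, 2, 7, 5, 5, 8, 2]
Step 2: Midrank |d_i| (ties get averaged ranks).
ranks: |2|->2, |7|->6.5, |2|->2, |7|->6.5, |5|->4.5, |5|->4.5, |8|->8, |2|->2
Step 3: Attach original signs; sum ranks with positive sign and with negative sign.
W+ = 6.5 + 2 + 6.5 + 4.5 + 8 + 2 = 29.5
W- = 2 + 4.5 = 6.5
(Check: W+ + W- = 36 should equal n(n+1)/2 = 36.)
Step 4: Test statistic W = min(W+, W-) = 6.5.
Step 5: Ties in |d|, so use the tie-corrected normal approximation.
        E[W] = n(n+1)/4 = 8*9/4 = 18.
        Tie groups: |d|=2 (t=3), |d|=5 (t=2), |d|=7 (t=2); sum(t^3 - t) = 36.
        Var[W] = n(n+1)(2n+1)/24 - sum(t^3-t)/48 = 1224/24 - 36/48 = 50.25.
        z = (W - E[W]) / sqrt(Var[W]) = (6.5 - 18) / 7.0887 = -1.6223.
        Two-sided p = 2*Phi(z) = 0.104740.
Step 6: alpha = 0.05. fail to reject H0.

W+ = 29.5, W- = 6.5, W = min = 6.5, p = 0.104740, fail to reject H0.


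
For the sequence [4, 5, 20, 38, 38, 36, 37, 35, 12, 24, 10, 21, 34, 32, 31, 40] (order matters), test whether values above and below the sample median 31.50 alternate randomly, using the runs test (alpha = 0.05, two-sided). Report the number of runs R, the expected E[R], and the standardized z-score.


Step 1: Compute median = 31.50; label A = above, B = below.
Labels in order: BBBAAAAABBBBAABA  (n_A = 8, n_B = 8)
Step 2: Count runs R = 6.
Step 3: Under H0 (random ordering), E[R] = 2*n_A*n_B/(n_A+n_B) + 1 = 2*8*8/16 + 1 = 9.0000.
        Var[R] = 2*n_A*n_B*(2*n_A*n_B - n_A - n_B) / ((n_A+n_B)^2 * (n_A+n_B-1)) = 14336/3840 = 3.7333.
        SD[R] = 1.9322.
Step 4: Continuity-corrected z = (R + 0.5 - E[R]) / SD[R] = (6 + 0.5 - 9.0000) / 1.9322 = -1.2939.
Step 5: Two-sided p-value via normal approximation = 2*(1 - Phi(|z|)) = 0.195709.
Step 6: alpha = 0.05. fail to reject H0.

R = 6, z = -1.2939, p = 0.195709, fail to reject H0.


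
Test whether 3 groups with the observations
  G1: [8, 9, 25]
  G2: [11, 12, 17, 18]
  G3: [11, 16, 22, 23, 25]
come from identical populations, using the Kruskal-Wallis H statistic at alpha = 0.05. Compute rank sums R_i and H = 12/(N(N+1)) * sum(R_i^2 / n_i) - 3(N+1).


Step 1: Combine all N = 12 observations and assign midranks.
sorted (value, group, rank): (8,G1,1), (9,G1,2), (11,G2,3.5), (11,G3,3.5), (12,G2,5), (16,G3,6), (17,G2,7), (18,G2,8), (22,G3,9), (23,G3,10), (25,G1,11.5), (25,G3,11.5)
Step 2: Sum ranks within each group.
R_1 = 14.5 (n_1 = 3)
R_2 = 23.5 (n_2 = 4)
R_3 = 40 (n_3 = 5)
Step 3: H = 12/(N(N+1)) * sum(R_i^2/n_i) - 3(N+1)
     = 12/(12*13) * (14.5^2/3 + 23.5^2/4 + 40^2/5) - 3*13
     = 0.076923 * 528.146 - 39
     = 1.626603.
Step 4: Ties present; correction factor C = 1 - 12/(12^3 - 12) = 0.993007. Corrected H = 1.626603 / 0.993007 = 1.638058.
Step 5: Under H0, H ~ chi^2(2); p-value = 0.440860.
Step 6: alpha = 0.05. fail to reject H0.

H = 1.6381, df = 2, p = 0.440860, fail to reject H0.


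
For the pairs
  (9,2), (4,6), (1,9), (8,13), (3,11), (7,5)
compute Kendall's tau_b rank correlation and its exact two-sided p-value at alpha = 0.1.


Step 1: Enumerate the 15 unordered pairs (i,j) with i<j and classify each by sign(x_j-x_i) * sign(y_j-y_i).
  (1,2):dx=-5,dy=+4->D; (1,3):dx=-8,dy=+7->D; (1,4):dx=-1,dy=+11->D; (1,5):dx=-6,dy=+9->D
  (1,6):dx=-2,dy=+3->D; (2,3):dx=-3,dy=+3->D; (2,4):dx=+4,dy=+7->C; (2,5):dx=-1,dy=+5->D
  (2,6):dx=+3,dy=-1->D; (3,4):dx=+7,dy=+4->C; (3,5):dx=+2,dy=+2->C; (3,6):dx=+6,dy=-4->D
  (4,5):dx=-5,dy=-2->C; (4,6):dx=-1,dy=-8->C; (5,6):dx=+4,dy=-6->D
Step 2: C = 5, D = 10, total pairs = 15.
Step 3: tau = (C - D)/(n(n-1)/2) = (5 - 10)/15 = -0.333333.
Step 4: Exact two-sided p-value (enumerate n! = 720 permutations of y under H0): p = 0.469444.
Step 5: alpha = 0.1. fail to reject H0.

tau_b = -0.3333 (C=5, D=10), p = 0.469444, fail to reject H0.


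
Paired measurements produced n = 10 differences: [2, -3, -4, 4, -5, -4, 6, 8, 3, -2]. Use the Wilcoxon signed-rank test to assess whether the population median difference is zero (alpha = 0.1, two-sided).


Step 1: Drop any zero differences (none here) and take |d_i|.
|d| = [2, 3, 4, 4, 5, 4, 6, 8, 3, 2]
Step 2: Midrank |d_i| (ties get averaged ranks).
ranks: |2|->1.5, |3|->3.5, |4|->6, |4|->6, |5|->8, |4|->6, |6|->9, |8|->10, |3|->3.5, |2|->1.5
Step 3: Attach original signs; sum ranks with positive sign and with negative sign.
W+ = 1.5 + 6 + 9 + 10 + 3.5 = 30
W- = 3.5 + 6 + 8 + 6 + 1.5 = 25
(Check: W+ + W- = 55 should equal n(n+1)/2 = 55.)
Step 4: Test statistic W = min(W+, W-) = 25.
Step 5: Ties in |d|, so use the tie-corrected normal approximation.
        E[W] = n(n+1)/4 = 10*11/4 = 27.5.
        Tie groups: |d|=2 (t=2), |d|=3 (t=2), |d|=4 (t=3); sum(t^3 - t) = 36.
        Var[W] = n(n+1)(2n+1)/24 - sum(t^3-t)/48 = 2310/24 - 36/48 = 95.5.
        z = (W - E[W]) / sqrt(Var[W]) = (25 - 27.5) / 9.7724 = -0.2558.
        Two-sided p = 2*Phi(z) = 0.798088.
Step 6: alpha = 0.1. fail to reject H0.

W+ = 30, W- = 25, W = min = 25, p = 0.798088, fail to reject H0.


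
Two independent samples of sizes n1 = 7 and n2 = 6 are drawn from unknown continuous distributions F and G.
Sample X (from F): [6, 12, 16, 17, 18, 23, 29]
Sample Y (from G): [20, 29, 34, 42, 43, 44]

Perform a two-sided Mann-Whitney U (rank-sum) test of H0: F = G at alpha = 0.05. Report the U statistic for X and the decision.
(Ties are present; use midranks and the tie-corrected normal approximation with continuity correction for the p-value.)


Step 1: Combine and sort all 13 observations; assign midranks.
sorted (value, group): (6,X), (12,X), (16,X), (17,X), (18,X), (20,Y), (23,X), (29,X), (29,Y), (34,Y), (42,Y), (43,Y), (44,Y)
ranks: 6->1, 12->2, 16->3, 17->4, 18->5, 20->6, 23->7, 29->8.5, 29->8.5, 34->10, 42->11, 43->12, 44->13
Step 2: Rank sum for X: R1 = 1 + 2 + 3 + 4 + 5 + 7 + 8.5 = 30.5.
Step 3: U_X = R1 - n1(n1+1)/2 = 30.5 - 7*8/2 = 30.5 - 28 = 2.5.
       U_Y = n1*n2 - U_X = 42 - 2.5 = 39.5.
Step 4: Ties are present, so use the tie-corrected normal approximation (with continuity correction) for the p-value.
Step 5: p-value = 0.010025; compare to alpha = 0.05. reject H0.

U_X = 2.5, p = 0.010025, reject H0 at alpha = 0.05.


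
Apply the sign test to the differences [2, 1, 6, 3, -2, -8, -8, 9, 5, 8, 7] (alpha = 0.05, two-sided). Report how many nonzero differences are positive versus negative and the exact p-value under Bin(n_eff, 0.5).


Step 1: Discard zero differences. Original n = 11; n_eff = number of nonzero differences = 11.
Nonzero differences (with sign): +2, +1, +6, +3, -2, -8, -8, +9, +5, +8, +7
Step 2: Count signs: positive = 8, negative = 3.
Step 3: Under H0: P(positive) = 0.5, so the number of positives S ~ Bin(11, 0.5).
Step 4: Two-sided exact p-value = sum of Bin(11,0.5) probabilities at or below the observed probability = 0.226562.
Step 5: alpha = 0.05. fail to reject H0.

n_eff = 11, pos = 8, neg = 3, p = 0.226562, fail to reject H0.


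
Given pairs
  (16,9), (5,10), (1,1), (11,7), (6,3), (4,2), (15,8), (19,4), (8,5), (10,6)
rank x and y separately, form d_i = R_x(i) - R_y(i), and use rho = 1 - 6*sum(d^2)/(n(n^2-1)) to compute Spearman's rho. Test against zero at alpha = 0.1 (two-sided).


Step 1: Rank x and y separately (midranks; no ties here).
rank(x): 16->9, 5->3, 1->1, 11->7, 6->4, 4->2, 15->8, 19->10, 8->5, 10->6
rank(y): 9->9, 10->10, 1->1, 7->7, 3->3, 2->2, 8->8, 4->4, 5->5, 6->6
Step 2: d_i = R_x(i) - R_y(i); compute d_i^2.
  (9-9)^2=0, (3-10)^2=49, (1-1)^2=0, (7-7)^2=0, (4-3)^2=1, (2-2)^2=0, (8-8)^2=0, (10-4)^2=36, (5-5)^2=0, (6-6)^2=0
sum(d^2) = 86.
Step 3: rho = 1 - 6*86 / (10*(10^2 - 1)) = 1 - 516/990 = 0.478788.
Step 4: Under H0, t = rho * sqrt((n-2)/(1-rho^2)) = 1.5425 ~ t(8).
Step 5: Two-sided p-value from the t-distribution with 8 df = 0.161523.
Step 6: alpha = 0.1. fail to reject H0.

rho = 0.4788, p = 0.161523, fail to reject H0 at alpha = 0.1.


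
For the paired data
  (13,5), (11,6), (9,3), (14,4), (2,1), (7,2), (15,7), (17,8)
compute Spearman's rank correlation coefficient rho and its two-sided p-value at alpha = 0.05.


Step 1: Rank x and y separately (midranks; no ties here).
rank(x): 13->5, 11->4, 9->3, 14->6, 2->1, 7->2, 15->7, 17->8
rank(y): 5->5, 6->6, 3->3, 4->4, 1->1, 2->2, 7->7, 8->8
Step 2: d_i = R_x(i) - R_y(i); compute d_i^2.
  (5-5)^2=0, (4-6)^2=4, (3-3)^2=0, (6-4)^2=4, (1-1)^2=0, (2-2)^2=0, (7-7)^2=0, (8-8)^2=0
sum(d^2) = 8.
Step 3: rho = 1 - 6*8 / (8*(8^2 - 1)) = 1 - 48/504 = 0.904762.
Step 4: Under H0, t = rho * sqrt((n-2)/(1-rho^2)) = 5.2034 ~ t(6).
Step 5: Two-sided p-value from the t-distribution with 6 df = 0.002008.
Step 6: alpha = 0.05. reject H0.

rho = 0.9048, p = 0.002008, reject H0 at alpha = 0.05.


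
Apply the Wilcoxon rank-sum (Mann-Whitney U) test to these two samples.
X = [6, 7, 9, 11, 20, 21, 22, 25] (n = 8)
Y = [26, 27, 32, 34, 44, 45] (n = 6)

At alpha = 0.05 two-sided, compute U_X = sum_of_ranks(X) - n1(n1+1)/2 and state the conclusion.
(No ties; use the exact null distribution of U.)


Step 1: Combine and sort all 14 observations; assign midranks.
sorted (value, group): (6,X), (7,X), (9,X), (11,X), (20,X), (21,X), (22,X), (25,X), (26,Y), (27,Y), (32,Y), (34,Y), (44,Y), (45,Y)
ranks: 6->1, 7->2, 9->3, 11->4, 20->5, 21->6, 22->7, 25->8, 26->9, 27->10, 32->11, 34->12, 44->13, 45->14
Step 2: Rank sum for X: R1 = 1 + 2 + 3 + 4 + 5 + 6 + 7 + 8 = 36.
Step 3: U_X = R1 - n1(n1+1)/2 = 36 - 8*9/2 = 36 - 36 = 0.
       U_Y = n1*n2 - U_X = 48 - 0 = 48.
Step 4: No ties, so the exact null distribution of U (based on enumerating the C(14,8) = 3003 equally likely rank assignments) gives the two-sided p-value.
Step 5: p-value = 0.000666; compare to alpha = 0.05. reject H0.

U_X = 0, p = 0.000666, reject H0 at alpha = 0.05.


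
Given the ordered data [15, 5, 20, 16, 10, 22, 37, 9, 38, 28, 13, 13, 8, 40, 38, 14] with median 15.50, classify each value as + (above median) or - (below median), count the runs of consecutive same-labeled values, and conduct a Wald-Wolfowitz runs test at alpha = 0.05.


Step 1: Compute median = 15.50; label A = above, B = below.
Labels in order: BBAABAABAABBBAAB  (n_A = 8, n_B = 8)
Step 2: Count runs R = 9.
Step 3: Under H0 (random ordering), E[R] = 2*n_A*n_B/(n_A+n_B) + 1 = 2*8*8/16 + 1 = 9.0000.
        Var[R] = 2*n_A*n_B*(2*n_A*n_B - n_A - n_B) / ((n_A+n_B)^2 * (n_A+n_B-1)) = 14336/3840 = 3.7333.
        SD[R] = 1.9322.
Step 4: R = E[R], so z = 0 with no continuity correction.
Step 5: Two-sided p-value via normal approximation = 2*(1 - Phi(|z|)) = 1.000000.
Step 6: alpha = 0.05. fail to reject H0.

R = 9, z = 0.0000, p = 1.000000, fail to reject H0.


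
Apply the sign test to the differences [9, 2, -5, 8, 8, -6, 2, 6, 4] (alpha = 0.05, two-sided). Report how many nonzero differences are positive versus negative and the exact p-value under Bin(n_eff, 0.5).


Step 1: Discard zero differences. Original n = 9; n_eff = number of nonzero differences = 9.
Nonzero differences (with sign): +9, +2, -5, +8, +8, -6, +2, +6, +4
Step 2: Count signs: positive = 7, negative = 2.
Step 3: Under H0: P(positive) = 0.5, so the number of positives S ~ Bin(9, 0.5).
Step 4: Two-sided exact p-value = sum of Bin(9,0.5) probabilities at or below the observed probability = 0.179688.
Step 5: alpha = 0.05. fail to reject H0.

n_eff = 9, pos = 7, neg = 2, p = 0.179688, fail to reject H0.


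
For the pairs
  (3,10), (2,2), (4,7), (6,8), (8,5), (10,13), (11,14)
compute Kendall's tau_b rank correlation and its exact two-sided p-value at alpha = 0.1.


Step 1: Enumerate the 21 unordered pairs (i,j) with i<j and classify each by sign(x_j-x_i) * sign(y_j-y_i).
  (1,2):dx=-1,dy=-8->C; (1,3):dx=+1,dy=-3->D; (1,4):dx=+3,dy=-2->D; (1,5):dx=+5,dy=-5->D
  (1,6):dx=+7,dy=+3->C; (1,7):dx=+8,dy=+4->C; (2,3):dx=+2,dy=+5->C; (2,4):dx=+4,dy=+6->C
  (2,5):dx=+6,dy=+3->C; (2,6):dx=+8,dy=+11->C; (2,7):dx=+9,dy=+12->C; (3,4):dx=+2,dy=+1->C
  (3,5):dx=+4,dy=-2->D; (3,6):dx=+6,dy=+6->C; (3,7):dx=+7,dy=+7->C; (4,5):dx=+2,dy=-3->D
  (4,6):dx=+4,dy=+5->C; (4,7):dx=+5,dy=+6->C; (5,6):dx=+2,dy=+8->C; (5,7):dx=+3,dy=+9->C
  (6,7):dx=+1,dy=+1->C
Step 2: C = 16, D = 5, total pairs = 21.
Step 3: tau = (C - D)/(n(n-1)/2) = (16 - 5)/21 = 0.523810.
Step 4: Exact two-sided p-value (enumerate n! = 5040 permutations of y under H0): p = 0.136111.
Step 5: alpha = 0.1. fail to reject H0.

tau_b = 0.5238 (C=16, D=5), p = 0.136111, fail to reject H0.


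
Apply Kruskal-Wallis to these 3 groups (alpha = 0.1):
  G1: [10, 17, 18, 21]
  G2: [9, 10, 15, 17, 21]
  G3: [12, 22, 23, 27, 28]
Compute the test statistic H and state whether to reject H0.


Step 1: Combine all N = 14 observations and assign midranks.
sorted (value, group, rank): (9,G2,1), (10,G1,2.5), (10,G2,2.5), (12,G3,4), (15,G2,5), (17,G1,6.5), (17,G2,6.5), (18,G1,8), (21,G1,9.5), (21,G2,9.5), (22,G3,11), (23,G3,12), (27,G3,13), (28,G3,14)
Step 2: Sum ranks within each group.
R_1 = 26.5 (n_1 = 4)
R_2 = 24.5 (n_2 = 5)
R_3 = 54 (n_3 = 5)
Step 3: H = 12/(N(N+1)) * sum(R_i^2/n_i) - 3(N+1)
     = 12/(14*15) * (26.5^2/4 + 24.5^2/5 + 54^2/5) - 3*15
     = 0.057143 * 878.812 - 45
     = 5.217857.
Step 4: Ties present; correction factor C = 1 - 18/(14^3 - 14) = 0.993407. Corrected H = 5.217857 / 0.993407 = 5.252489.
Step 5: Under H0, H ~ chi^2(2); p-value = 0.072350.
Step 6: alpha = 0.1. reject H0.

H = 5.2525, df = 2, p = 0.072350, reject H0.


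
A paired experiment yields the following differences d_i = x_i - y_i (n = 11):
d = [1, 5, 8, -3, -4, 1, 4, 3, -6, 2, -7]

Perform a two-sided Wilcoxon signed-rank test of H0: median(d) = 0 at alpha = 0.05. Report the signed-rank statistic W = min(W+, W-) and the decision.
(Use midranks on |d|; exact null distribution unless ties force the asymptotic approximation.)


Step 1: Drop any zero differences (none here) and take |d_i|.
|d| = [1, 5, 8, 3, 4, 1, 4, 3, 6, 2, 7]
Step 2: Midrank |d_i| (ties get averaged ranks).
ranks: |1|->1.5, |5|->8, |8|->11, |3|->4.5, |4|->6.5, |1|->1.5, |4|->6.5, |3|->4.5, |6|->9, |2|->3, |7|->10
Step 3: Attach original signs; sum ranks with positive sign and with negative sign.
W+ = 1.5 + 8 + 11 + 1.5 + 6.5 + 4.5 + 3 = 36
W- = 4.5 + 6.5 + 9 + 10 = 30
(Check: W+ + W- = 66 should equal n(n+1)/2 = 66.)
Step 4: Test statistic W = min(W+, W-) = 30.
Step 5: Ties in |d|, so use the tie-corrected normal approximation.
        E[W] = n(n+1)/4 = 11*12/4 = 33.
        Tie groups: |d|=1 (t=2), |d|=3 (t=2), |d|=4 (t=2); sum(t^3 - t) = 18.
        Var[W] = n(n+1)(2n+1)/24 - sum(t^3-t)/48 = 3036/24 - 18/48 = 126.125.
        z = (W - E[W]) / sqrt(Var[W]) = (30 - 33) / 11.2305 = -0.2671.
        Two-sided p = 2*Phi(z) = 0.789370.
Step 6: alpha = 0.05. fail to reject H0.

W+ = 36, W- = 30, W = min = 30, p = 0.789370, fail to reject H0.


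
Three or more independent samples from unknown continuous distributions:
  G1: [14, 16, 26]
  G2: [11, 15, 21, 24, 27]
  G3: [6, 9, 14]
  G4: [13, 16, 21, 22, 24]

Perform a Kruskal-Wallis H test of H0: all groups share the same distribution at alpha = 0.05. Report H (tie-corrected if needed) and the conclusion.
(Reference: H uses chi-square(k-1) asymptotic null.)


Step 1: Combine all N = 16 observations and assign midranks.
sorted (value, group, rank): (6,G3,1), (9,G3,2), (11,G2,3), (13,G4,4), (14,G1,5.5), (14,G3,5.5), (15,G2,7), (16,G1,8.5), (16,G4,8.5), (21,G2,10.5), (21,G4,10.5), (22,G4,12), (24,G2,13.5), (24,G4,13.5), (26,G1,15), (27,G2,16)
Step 2: Sum ranks within each group.
R_1 = 29 (n_1 = 3)
R_2 = 50 (n_2 = 5)
R_3 = 8.5 (n_3 = 3)
R_4 = 48.5 (n_4 = 5)
Step 3: H = 12/(N(N+1)) * sum(R_i^2/n_i) - 3(N+1)
     = 12/(16*17) * (29^2/3 + 50^2/5 + 8.5^2/3 + 48.5^2/5) - 3*17
     = 0.044118 * 1274.87 - 51
     = 5.244118.
Step 4: Ties present; correction factor C = 1 - 24/(16^3 - 16) = 0.994118. Corrected H = 5.244118 / 0.994118 = 5.275148.
Step 5: Under H0, H ~ chi^2(3); p-value = 0.152723.
Step 6: alpha = 0.05. fail to reject H0.

H = 5.2751, df = 3, p = 0.152723, fail to reject H0.


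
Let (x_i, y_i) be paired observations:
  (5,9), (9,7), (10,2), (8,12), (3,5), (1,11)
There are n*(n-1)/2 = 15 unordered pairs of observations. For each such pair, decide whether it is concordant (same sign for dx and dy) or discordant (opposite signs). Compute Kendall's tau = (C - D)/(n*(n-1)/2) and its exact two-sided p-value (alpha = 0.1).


Step 1: Enumerate the 15 unordered pairs (i,j) with i<j and classify each by sign(x_j-x_i) * sign(y_j-y_i).
  (1,2):dx=+4,dy=-2->D; (1,3):dx=+5,dy=-7->D; (1,4):dx=+3,dy=+3->C; (1,5):dx=-2,dy=-4->C
  (1,6):dx=-4,dy=+2->D; (2,3):dx=+1,dy=-5->D; (2,4):dx=-1,dy=+5->D; (2,5):dx=-6,dy=-2->C
  (2,6):dx=-8,dy=+4->D; (3,4):dx=-2,dy=+10->D; (3,5):dx=-7,dy=+3->D; (3,6):dx=-9,dy=+9->D
  (4,5):dx=-5,dy=-7->C; (4,6):dx=-7,dy=-1->C; (5,6):dx=-2,dy=+6->D
Step 2: C = 5, D = 10, total pairs = 15.
Step 3: tau = (C - D)/(n(n-1)/2) = (5 - 10)/15 = -0.333333.
Step 4: Exact two-sided p-value (enumerate n! = 720 permutations of y under H0): p = 0.469444.
Step 5: alpha = 0.1. fail to reject H0.

tau_b = -0.3333 (C=5, D=10), p = 0.469444, fail to reject H0.
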